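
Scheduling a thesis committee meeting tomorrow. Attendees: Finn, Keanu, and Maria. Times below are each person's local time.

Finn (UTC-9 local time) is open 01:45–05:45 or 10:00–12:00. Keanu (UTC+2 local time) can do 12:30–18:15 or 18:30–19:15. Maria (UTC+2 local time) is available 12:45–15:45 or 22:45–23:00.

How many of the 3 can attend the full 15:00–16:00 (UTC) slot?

1

Finn in UTC: 10:45-14:45, 19:00-21:00 (add 9h to convert from UTC-9).
Keanu in UTC: 10:30-16:15, 16:30-17:15 (subtract 2h to convert from UTC+2).
Maria in UTC: 10:45-13:45, 20:45-21:00 (subtract 2h to convert from UTC+2).
Keanu can make the full 15:00-16:00 slot — that's 1.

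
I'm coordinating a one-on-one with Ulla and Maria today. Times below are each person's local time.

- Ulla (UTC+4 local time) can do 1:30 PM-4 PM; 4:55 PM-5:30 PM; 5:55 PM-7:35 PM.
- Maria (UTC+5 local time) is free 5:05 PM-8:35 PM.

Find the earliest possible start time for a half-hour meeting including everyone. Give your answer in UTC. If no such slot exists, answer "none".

12:55

Ulla in UTC: 09:30-12:00, 12:55-13:30, 13:55-15:35 (subtract 4h to convert from UTC+4).
Maria in UTC: 12:05-15:35 (subtract 5h to convert from UTC+5).
Ulla ∩ Maria: 12:55-13:30, 13:55-15:35.
So the common availability across everyone is 12:55-13:30, 13:55-15:35.
The first common window of at least 30 minutes is 12:55-13:30, so the earliest start is 12:55.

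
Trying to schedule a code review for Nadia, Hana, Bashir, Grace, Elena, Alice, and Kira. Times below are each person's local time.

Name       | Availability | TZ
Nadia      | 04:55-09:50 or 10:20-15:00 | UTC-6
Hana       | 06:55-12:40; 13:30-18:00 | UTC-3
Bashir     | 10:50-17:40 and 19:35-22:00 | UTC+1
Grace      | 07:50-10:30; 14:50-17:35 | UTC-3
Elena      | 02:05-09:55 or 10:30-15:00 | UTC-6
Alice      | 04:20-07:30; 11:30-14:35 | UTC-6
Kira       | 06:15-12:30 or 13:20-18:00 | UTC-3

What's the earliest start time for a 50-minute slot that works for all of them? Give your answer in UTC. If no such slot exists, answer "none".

10:55

Nadia in UTC: 10:55-15:50, 16:20-21:00 (add 6h to convert from UTC-6).
Hana in UTC: 09:55-15:40, 16:30-21:00 (add 3h to convert from UTC-3).
Bashir in UTC: 09:50-16:40, 18:35-21:00 (subtract 1h to convert from UTC+1).
Grace in UTC: 10:50-13:30, 17:50-20:35 (add 3h to convert from UTC-3).
Elena in UTC: 08:05-15:55, 16:30-21:00 (add 6h to convert from UTC-6).
Alice in UTC: 10:20-13:30, 17:30-20:35 (add 6h to convert from UTC-6).
Kira in UTC: 09:15-15:30, 16:20-21:00 (add 3h to convert from UTC-3).
Nadia ∩ Hana: 10:55-15:40, 16:30-21:00.
Nadia ∩ Hana ∩ Bashir: 10:55-15:40, 16:30-16:40, 18:35-21:00.
Nadia ∩ Hana ∩ Bashir ∩ Grace: 10:55-13:30, 18:35-20:35.
Nadia ∩ Hana ∩ Bashir ∩ Grace ∩ Elena: 10:55-13:30, 18:35-20:35.
Nadia ∩ Hana ∩ Bashir ∩ Grace ∩ Elena ∩ Alice: 10:55-13:30, 18:35-20:35.
Nadia ∩ Hana ∩ Bashir ∩ Grace ∩ Elena ∩ Alice ∩ Kira: 10:55-13:30, 18:35-20:35.
Those are the intersection windows.
The first common window of at least 50 minutes is 10:55-13:30, so the earliest start is 10:55.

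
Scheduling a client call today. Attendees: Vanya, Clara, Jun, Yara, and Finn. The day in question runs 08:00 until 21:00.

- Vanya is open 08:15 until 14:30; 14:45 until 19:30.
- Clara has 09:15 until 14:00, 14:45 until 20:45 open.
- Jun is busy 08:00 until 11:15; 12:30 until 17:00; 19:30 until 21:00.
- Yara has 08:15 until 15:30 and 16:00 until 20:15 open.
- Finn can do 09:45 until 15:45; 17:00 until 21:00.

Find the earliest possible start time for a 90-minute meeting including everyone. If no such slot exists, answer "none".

Vanya free: 08:15-14:30, 14:45-19:30.
Clara free: 09:15-14:00, 14:45-20:45.
Jun free: 11:15-12:30, 17:00-19:30 (invert busy blocks within the working day).
Yara free: 08:15-15:30, 16:00-20:15.
Finn free: 09:45-15:45, 17:00-21:00.
Vanya ∩ Clara: 09:15-14:00, 14:45-19:30.
Vanya ∩ Clara ∩ Jun: 11:15-12:30, 17:00-19:30.
Vanya ∩ Clara ∩ Jun ∩ Yara: 11:15-12:30, 17:00-19:30.
Vanya ∩ Clara ∩ Jun ∩ Yara ∩ Finn: 11:15-12:30, 17:00-19:30.
So the common availability across everyone is 11:15-12:30, 17:00-19:30.
The first common window of at least 90 minutes is 17:00-19:30, so the earliest start is 17:00.

17:00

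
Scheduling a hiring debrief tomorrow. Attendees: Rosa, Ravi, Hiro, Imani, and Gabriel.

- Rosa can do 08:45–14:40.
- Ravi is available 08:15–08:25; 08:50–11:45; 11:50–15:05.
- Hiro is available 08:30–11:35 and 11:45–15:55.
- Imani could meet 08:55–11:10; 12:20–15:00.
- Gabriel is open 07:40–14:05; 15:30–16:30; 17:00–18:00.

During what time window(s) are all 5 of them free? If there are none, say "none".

08:55-11:10, 12:20-14:05

Rosa ∩ Ravi: 08:50-11:45, 11:50-14:40.
Rosa ∩ Ravi ∩ Hiro: 08:50-11:35, 11:50-14:40.
Rosa ∩ Ravi ∩ Hiro ∩ Imani: 08:55-11:10, 12:20-14:40.
Rosa ∩ Ravi ∩ Hiro ∩ Imani ∩ Gabriel: 08:55-11:10, 12:20-14:05.
Those are the intersection windows.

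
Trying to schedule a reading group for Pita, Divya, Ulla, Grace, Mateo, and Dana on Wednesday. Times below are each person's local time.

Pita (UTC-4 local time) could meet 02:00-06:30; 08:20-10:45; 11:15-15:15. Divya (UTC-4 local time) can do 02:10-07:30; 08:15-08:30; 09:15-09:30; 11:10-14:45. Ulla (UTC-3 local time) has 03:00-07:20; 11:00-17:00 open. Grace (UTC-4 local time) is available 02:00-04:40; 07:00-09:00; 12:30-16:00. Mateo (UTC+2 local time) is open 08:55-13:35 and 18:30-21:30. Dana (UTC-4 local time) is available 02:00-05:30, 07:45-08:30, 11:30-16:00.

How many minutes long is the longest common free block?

Pita in UTC: 06:00-10:30, 12:20-14:45, 15:15-19:15 (add 4h to convert from UTC-4).
Divya in UTC: 06:10-11:30, 12:15-12:30, 13:15-13:30, 15:10-18:45 (add 4h to convert from UTC-4).
Ulla in UTC: 06:00-10:20, 14:00-20:00 (add 3h to convert from UTC-3).
Grace in UTC: 06:00-08:40, 11:00-13:00, 16:30-20:00 (add 4h to convert from UTC-4).
Mateo in UTC: 06:55-11:35, 16:30-19:30 (subtract 2h to convert from UTC+2).
Dana in UTC: 06:00-09:30, 11:45-12:30, 15:30-20:00 (add 4h to convert from UTC-4).
Pita ∩ Divya: 06:10-10:30, 12:20-12:30, 13:15-13:30, 15:15-18:45.
Pita ∩ Divya ∩ Ulla: 06:10-10:20, 15:15-18:45.
Pita ∩ Divya ∩ Ulla ∩ Grace: 06:10-08:40, 16:30-18:45.
Pita ∩ Divya ∩ Ulla ∩ Grace ∩ Mateo: 06:55-08:40, 16:30-18:45.
Pita ∩ Divya ∩ Ulla ∩ Grace ∩ Mateo ∩ Dana: 06:55-08:40, 16:30-18:45.
The longest is 16:30-18:45 at 135 minutes.

135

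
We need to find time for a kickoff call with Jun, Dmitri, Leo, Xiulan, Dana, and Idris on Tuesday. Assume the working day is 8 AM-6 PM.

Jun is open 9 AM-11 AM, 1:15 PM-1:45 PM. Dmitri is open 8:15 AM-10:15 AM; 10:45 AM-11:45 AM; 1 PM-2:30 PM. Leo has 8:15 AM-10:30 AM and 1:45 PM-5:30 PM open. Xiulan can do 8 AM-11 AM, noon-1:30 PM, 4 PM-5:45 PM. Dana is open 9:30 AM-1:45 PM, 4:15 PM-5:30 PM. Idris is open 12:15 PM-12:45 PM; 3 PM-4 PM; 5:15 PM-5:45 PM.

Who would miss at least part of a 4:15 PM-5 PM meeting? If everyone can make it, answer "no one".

Jun: not fully free for 16:15-17:00. Dmitri: not fully free for 16:15-17:00. Leo: free for 16:15-17:00. Xiulan: free for 16:15-17:00. Dana: free for 16:15-17:00. Idris: not fully free for 16:15-17:00.

Dmitri, Idris, Jun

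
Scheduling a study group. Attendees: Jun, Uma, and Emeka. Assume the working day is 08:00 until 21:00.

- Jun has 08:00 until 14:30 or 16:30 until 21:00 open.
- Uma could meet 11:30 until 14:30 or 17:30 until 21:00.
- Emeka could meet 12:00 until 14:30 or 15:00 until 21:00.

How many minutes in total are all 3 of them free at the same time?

Jun ∩ Uma: 11:30-14:30, 17:30-21:00.
Jun ∩ Uma ∩ Emeka: 12:00-14:30, 17:30-21:00.
Summing the common windows: 150 + 210 = 360 minutes.

360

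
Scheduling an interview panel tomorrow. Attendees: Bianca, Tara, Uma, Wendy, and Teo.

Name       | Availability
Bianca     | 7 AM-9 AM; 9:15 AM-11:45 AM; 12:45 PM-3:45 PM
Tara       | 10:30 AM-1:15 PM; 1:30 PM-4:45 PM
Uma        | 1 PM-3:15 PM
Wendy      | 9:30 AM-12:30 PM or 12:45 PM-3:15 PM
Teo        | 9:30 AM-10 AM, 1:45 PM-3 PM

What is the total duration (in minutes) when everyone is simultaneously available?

Bianca ∩ Tara: 10:30-11:45, 12:45-13:15, 13:30-15:45.
Bianca ∩ Tara ∩ Uma: 13:00-13:15, 13:30-15:15.
Bianca ∩ Tara ∩ Uma ∩ Wendy: 13:00-13:15, 13:30-15:15.
Bianca ∩ Tara ∩ Uma ∩ Wendy ∩ Teo: 13:45-15:00.
That's a single block of 75 minutes.

75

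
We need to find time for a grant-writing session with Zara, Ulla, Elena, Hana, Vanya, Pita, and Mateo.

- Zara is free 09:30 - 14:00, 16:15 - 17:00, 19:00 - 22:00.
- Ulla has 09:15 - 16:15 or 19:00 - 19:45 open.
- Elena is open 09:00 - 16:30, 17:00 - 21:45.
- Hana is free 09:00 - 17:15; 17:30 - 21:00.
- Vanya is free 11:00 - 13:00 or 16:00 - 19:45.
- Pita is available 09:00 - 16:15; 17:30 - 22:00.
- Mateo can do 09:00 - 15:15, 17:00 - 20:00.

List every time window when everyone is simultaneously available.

11:00-13:00, 19:00-19:45

Zara ∩ Ulla: 09:30-14:00, 19:00-19:45.
Zara ∩ Ulla ∩ Elena: 09:30-14:00, 19:00-19:45.
Zara ∩ Ulla ∩ Elena ∩ Hana: 09:30-14:00, 19:00-19:45.
Zara ∩ Ulla ∩ Elena ∩ Hana ∩ Vanya: 11:00-13:00, 19:00-19:45.
Zara ∩ Ulla ∩ Elena ∩ Hana ∩ Vanya ∩ Pita: 11:00-13:00, 19:00-19:45.
Zara ∩ Ulla ∩ Elena ∩ Hana ∩ Vanya ∩ Pita ∩ Mateo: 11:00-13:00, 19:00-19:45.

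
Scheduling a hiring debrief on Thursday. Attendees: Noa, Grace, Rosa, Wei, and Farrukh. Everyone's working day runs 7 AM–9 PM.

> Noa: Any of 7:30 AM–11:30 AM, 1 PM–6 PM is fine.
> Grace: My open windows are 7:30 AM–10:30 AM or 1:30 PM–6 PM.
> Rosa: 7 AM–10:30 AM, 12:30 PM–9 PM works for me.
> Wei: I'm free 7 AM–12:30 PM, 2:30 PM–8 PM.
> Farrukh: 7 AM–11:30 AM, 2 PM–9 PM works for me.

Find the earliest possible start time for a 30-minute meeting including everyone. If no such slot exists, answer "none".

Noa ∩ Grace: 07:30-10:30, 13:30-18:00.
Noa ∩ Grace ∩ Rosa: 07:30-10:30, 13:30-18:00.
Noa ∩ Grace ∩ Rosa ∩ Wei: 07:30-10:30, 14:30-18:00.
Noa ∩ Grace ∩ Rosa ∩ Wei ∩ Farrukh: 07:30-10:30, 14:30-18:00.
The first common window of at least 30 minutes is 07:30-10:30, so the earliest start is 07:30.

07:30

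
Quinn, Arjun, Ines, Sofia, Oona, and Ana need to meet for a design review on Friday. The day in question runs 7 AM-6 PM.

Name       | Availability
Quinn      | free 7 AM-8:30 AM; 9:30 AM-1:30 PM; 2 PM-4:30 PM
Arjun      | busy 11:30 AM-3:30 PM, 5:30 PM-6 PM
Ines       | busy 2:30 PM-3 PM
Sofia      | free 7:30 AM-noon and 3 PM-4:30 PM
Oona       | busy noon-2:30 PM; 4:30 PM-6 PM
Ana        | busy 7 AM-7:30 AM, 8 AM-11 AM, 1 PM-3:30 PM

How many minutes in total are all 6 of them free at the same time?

Quinn free: 07:00-08:30, 09:30-13:30, 14:00-16:30.
Arjun free: 07:00-11:30, 15:30-17:30 (invert busy blocks within the working day).
Ines free: 07:00-14:30, 15:00-18:00 (invert busy blocks within the working day).
Sofia free: 07:30-12:00, 15:00-16:30.
Oona free: 07:00-12:00, 14:30-16:30 (invert busy blocks within the working day).
Ana free: 07:30-08:00, 11:00-13:00, 15:30-18:00 (invert busy blocks within the working day).
Quinn ∩ Arjun: 07:00-08:30, 09:30-11:30, 15:30-16:30.
Quinn ∩ Arjun ∩ Ines: 07:00-08:30, 09:30-11:30, 15:30-16:30.
Quinn ∩ Arjun ∩ Ines ∩ Sofia: 07:30-08:30, 09:30-11:30, 15:30-16:30.
Quinn ∩ Arjun ∩ Ines ∩ Sofia ∩ Oona: 07:30-08:30, 09:30-11:30, 15:30-16:30.
Quinn ∩ Arjun ∩ Ines ∩ Sofia ∩ Oona ∩ Ana: 07:30-08:00, 11:00-11:30, 15:30-16:30.
Summing the common windows: 30 + 30 + 60 = 120 minutes.

120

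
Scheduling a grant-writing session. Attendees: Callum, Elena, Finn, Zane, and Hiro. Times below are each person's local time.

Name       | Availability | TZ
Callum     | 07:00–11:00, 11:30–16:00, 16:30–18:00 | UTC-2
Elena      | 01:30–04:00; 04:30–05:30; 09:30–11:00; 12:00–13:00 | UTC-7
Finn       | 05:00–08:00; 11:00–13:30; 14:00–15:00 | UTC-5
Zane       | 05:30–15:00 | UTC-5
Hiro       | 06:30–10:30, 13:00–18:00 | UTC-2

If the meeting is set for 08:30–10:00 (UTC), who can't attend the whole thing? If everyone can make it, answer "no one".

Callum in UTC: 09:00-13:00, 13:30-18:00, 18:30-20:00 (add 2h to convert from UTC-2).
Elena in UTC: 08:30-11:00, 11:30-12:30, 16:30-18:00, 19:00-20:00 (add 7h to convert from UTC-7).
Finn in UTC: 10:00-13:00, 16:00-18:30, 19:00-20:00 (add 5h to convert from UTC-5).
Zane in UTC: 10:30-20:00 (add 5h to convert from UTC-5).
Hiro in UTC: 08:30-12:30, 15:00-20:00 (add 2h to convert from UTC-2).
Callum: not fully free for 08:30-10:00. Elena: free for 08:30-10:00. Finn: not fully free for 08:30-10:00. Zane: not fully free for 08:30-10:00. Hiro: free for 08:30-10:00.

Callum, Finn, Zane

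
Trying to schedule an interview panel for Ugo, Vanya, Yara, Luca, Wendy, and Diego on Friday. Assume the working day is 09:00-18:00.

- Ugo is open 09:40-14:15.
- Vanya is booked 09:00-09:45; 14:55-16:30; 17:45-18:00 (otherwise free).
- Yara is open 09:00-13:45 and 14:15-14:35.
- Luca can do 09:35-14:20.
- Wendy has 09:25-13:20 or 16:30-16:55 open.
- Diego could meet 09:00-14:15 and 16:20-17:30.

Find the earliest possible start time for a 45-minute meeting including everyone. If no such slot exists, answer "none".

09:45

Ugo free: 09:40-14:15.
Vanya free: 09:45-14:55, 16:30-17:45 (invert busy blocks within the working day).
Yara free: 09:00-13:45, 14:15-14:35.
Luca free: 09:35-14:20.
Wendy free: 09:25-13:20, 16:30-16:55.
Diego free: 09:00-14:15, 16:20-17:30.
Ugo ∩ Vanya: 09:45-14:15.
Ugo ∩ Vanya ∩ Yara: 09:45-13:45.
Ugo ∩ Vanya ∩ Yara ∩ Luca: 09:45-13:45.
Ugo ∩ Vanya ∩ Yara ∩ Luca ∩ Wendy: 09:45-13:20.
Ugo ∩ Vanya ∩ Yara ∩ Luca ∩ Wendy ∩ Diego: 09:45-13:20.
Those are the intersection windows.
The first common window of at least 45 minutes is 09:45-13:20, so the earliest start is 09:45.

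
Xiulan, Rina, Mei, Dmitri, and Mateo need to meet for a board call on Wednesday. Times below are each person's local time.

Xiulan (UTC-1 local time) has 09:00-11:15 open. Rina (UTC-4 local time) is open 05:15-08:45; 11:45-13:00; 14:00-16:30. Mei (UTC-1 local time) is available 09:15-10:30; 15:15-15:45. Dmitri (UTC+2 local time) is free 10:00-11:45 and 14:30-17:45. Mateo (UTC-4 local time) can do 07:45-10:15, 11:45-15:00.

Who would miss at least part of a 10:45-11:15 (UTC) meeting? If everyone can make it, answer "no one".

Dmitri, Mateo

Xiulan in UTC: 10:00-12:15 (add 1h to convert from UTC-1).
Rina in UTC: 09:15-12:45, 15:45-17:00, 18:00-20:30 (add 4h to convert from UTC-4).
Mei in UTC: 10:15-11:30, 16:15-16:45 (add 1h to convert from UTC-1).
Dmitri in UTC: 08:00-09:45, 12:30-15:45 (subtract 2h to convert from UTC+2).
Mateo in UTC: 11:45-14:15, 15:45-19:00 (add 4h to convert from UTC-4).
Xiulan: free for 10:45-11:15. Rina: free for 10:45-11:15. Mei: free for 10:45-11:15. Dmitri: not fully free for 10:45-11:15. Mateo: not fully free for 10:45-11:15.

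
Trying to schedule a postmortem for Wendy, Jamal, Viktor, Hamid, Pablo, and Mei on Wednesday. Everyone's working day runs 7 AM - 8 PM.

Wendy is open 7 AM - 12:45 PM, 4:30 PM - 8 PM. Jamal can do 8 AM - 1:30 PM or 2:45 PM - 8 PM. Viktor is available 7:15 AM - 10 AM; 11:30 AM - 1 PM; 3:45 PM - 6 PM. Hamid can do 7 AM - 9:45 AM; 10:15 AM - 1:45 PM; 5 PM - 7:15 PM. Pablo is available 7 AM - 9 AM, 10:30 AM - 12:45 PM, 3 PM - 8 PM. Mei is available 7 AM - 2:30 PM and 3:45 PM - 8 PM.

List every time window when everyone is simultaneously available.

08:00-09:00, 11:30-12:45, 17:00-18:00

Wendy ∩ Jamal: 08:00-12:45, 16:30-20:00.
Wendy ∩ Jamal ∩ Viktor: 08:00-10:00, 11:30-12:45, 16:30-18:00.
Wendy ∩ Jamal ∩ Viktor ∩ Hamid: 08:00-09:45, 11:30-12:45, 17:00-18:00.
Wendy ∩ Jamal ∩ Viktor ∩ Hamid ∩ Pablo: 08:00-09:00, 11:30-12:45, 17:00-18:00.
Wendy ∩ Jamal ∩ Viktor ∩ Hamid ∩ Pablo ∩ Mei: 08:00-09:00, 11:30-12:45, 17:00-18:00.
So the common availability across everyone is 08:00-09:00, 11:30-12:45, 17:00-18:00.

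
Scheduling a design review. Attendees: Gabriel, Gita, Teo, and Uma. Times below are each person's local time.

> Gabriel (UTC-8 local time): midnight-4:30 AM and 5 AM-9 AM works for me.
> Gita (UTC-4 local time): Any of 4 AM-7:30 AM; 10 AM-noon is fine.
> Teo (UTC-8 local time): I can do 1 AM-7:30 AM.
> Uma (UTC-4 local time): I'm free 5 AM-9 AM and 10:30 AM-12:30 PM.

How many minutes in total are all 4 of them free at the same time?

210

Gabriel in UTC: 08:00-12:30, 13:00-17:00 (add 8h to convert from UTC-8).
Gita in UTC: 08:00-11:30, 14:00-16:00 (add 4h to convert from UTC-4).
Teo in UTC: 09:00-15:30 (add 8h to convert from UTC-8).
Uma in UTC: 09:00-13:00, 14:30-16:30 (add 4h to convert from UTC-4).
Gabriel ∩ Gita: 08:00-11:30, 14:00-16:00.
Gabriel ∩ Gita ∩ Teo: 09:00-11:30, 14:00-15:30.
Gabriel ∩ Gita ∩ Teo ∩ Uma: 09:00-11:30, 14:30-15:30.
Those are the intersection windows.
Summing the common windows: 150 + 60 = 210 minutes.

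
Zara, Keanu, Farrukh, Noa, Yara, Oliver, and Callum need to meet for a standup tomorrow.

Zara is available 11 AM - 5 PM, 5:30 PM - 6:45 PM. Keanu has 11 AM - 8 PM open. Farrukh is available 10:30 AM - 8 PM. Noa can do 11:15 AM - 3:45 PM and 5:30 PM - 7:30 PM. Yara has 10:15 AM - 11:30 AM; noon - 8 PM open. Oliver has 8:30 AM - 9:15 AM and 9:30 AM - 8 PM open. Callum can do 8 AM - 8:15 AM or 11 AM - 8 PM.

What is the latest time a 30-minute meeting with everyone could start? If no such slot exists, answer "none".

18:15

Zara ∩ Keanu: 11:00-17:00, 17:30-18:45.
Zara ∩ Keanu ∩ Farrukh: 11:00-17:00, 17:30-18:45.
Zara ∩ Keanu ∩ Farrukh ∩ Noa: 11:15-15:45, 17:30-18:45.
Zara ∩ Keanu ∩ Farrukh ∩ Noa ∩ Yara: 11:15-11:30, 12:00-15:45, 17:30-18:45.
Zara ∩ Keanu ∩ Farrukh ∩ Noa ∩ Yara ∩ Oliver: 11:15-11:30, 12:00-15:45, 17:30-18:45.
Zara ∩ Keanu ∩ Farrukh ∩ Noa ∩ Yara ∩ Oliver ∩ Callum: 11:15-11:30, 12:00-15:45, 17:30-18:45.
The last common window of at least 30 minutes is 17:30-18:45; a 30-minute meeting can start as late as 18:15 and still end by 18:45.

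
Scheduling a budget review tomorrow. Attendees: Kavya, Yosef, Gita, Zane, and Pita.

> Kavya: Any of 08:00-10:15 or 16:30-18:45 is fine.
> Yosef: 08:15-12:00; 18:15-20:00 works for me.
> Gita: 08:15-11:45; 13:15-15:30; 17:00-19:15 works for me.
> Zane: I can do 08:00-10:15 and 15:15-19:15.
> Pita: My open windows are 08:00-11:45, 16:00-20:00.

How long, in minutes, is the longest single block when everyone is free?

Kavya ∩ Yosef: 08:15-10:15, 18:15-18:45.
Kavya ∩ Yosef ∩ Gita: 08:15-10:15, 18:15-18:45.
Kavya ∩ Yosef ∩ Gita ∩ Zane: 08:15-10:15, 18:15-18:45.
Kavya ∩ Yosef ∩ Gita ∩ Zane ∩ Pita: 08:15-10:15, 18:15-18:45.
The longest is 08:15-10:15 at 120 minutes.

120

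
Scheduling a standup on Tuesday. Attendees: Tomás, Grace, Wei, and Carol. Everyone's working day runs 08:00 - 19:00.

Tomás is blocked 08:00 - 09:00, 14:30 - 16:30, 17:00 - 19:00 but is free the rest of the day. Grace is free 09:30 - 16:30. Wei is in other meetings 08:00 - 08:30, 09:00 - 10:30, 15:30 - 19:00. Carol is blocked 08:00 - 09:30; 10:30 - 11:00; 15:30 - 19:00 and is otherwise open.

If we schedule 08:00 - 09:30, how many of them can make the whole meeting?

Tomás free: 09:00-14:30, 16:30-17:00 (invert busy blocks within the working day).
Grace free: 09:30-16:30.
Wei free: 08:30-09:00, 10:30-15:30 (invert busy blocks within the working day).
Carol free: 09:30-10:30, 11:00-15:30 (invert busy blocks within the working day).
nobody can make the full 08:00-09:30 slot — that's 0.

0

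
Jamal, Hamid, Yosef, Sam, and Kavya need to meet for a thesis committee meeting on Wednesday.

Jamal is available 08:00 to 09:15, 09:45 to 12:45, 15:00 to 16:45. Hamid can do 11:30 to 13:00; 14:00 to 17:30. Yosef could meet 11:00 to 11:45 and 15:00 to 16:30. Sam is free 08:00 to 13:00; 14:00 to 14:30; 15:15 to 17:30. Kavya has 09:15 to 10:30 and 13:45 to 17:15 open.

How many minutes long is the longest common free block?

75

Jamal ∩ Hamid: 11:30-12:45, 15:00-16:45.
Jamal ∩ Hamid ∩ Yosef: 11:30-11:45, 15:00-16:30.
Jamal ∩ Hamid ∩ Yosef ∩ Sam: 11:30-11:45, 15:15-16:30.
Jamal ∩ Hamid ∩ Yosef ∩ Sam ∩ Kavya: 15:15-16:30.
The longest is 15:15-16:30 at 75 minutes.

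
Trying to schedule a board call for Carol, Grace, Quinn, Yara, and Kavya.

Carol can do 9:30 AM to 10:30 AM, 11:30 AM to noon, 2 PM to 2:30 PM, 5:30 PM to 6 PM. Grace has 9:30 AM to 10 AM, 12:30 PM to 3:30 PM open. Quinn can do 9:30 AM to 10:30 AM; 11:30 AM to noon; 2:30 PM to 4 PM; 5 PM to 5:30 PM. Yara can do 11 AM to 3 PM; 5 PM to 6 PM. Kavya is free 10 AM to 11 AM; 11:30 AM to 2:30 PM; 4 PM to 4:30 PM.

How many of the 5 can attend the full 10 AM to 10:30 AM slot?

3

Carol, Quinn, and Kavya can make the full 10:00-10:30 slot — that's 3.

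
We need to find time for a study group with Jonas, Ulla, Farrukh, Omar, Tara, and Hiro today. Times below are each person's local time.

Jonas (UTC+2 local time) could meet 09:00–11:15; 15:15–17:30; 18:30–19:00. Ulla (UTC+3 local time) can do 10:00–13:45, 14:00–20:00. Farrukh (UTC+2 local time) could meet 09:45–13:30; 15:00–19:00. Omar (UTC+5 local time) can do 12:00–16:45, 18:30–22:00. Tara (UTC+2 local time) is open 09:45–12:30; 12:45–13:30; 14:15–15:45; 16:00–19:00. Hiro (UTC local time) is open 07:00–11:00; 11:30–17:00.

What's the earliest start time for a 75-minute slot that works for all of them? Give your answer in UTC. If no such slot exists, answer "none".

07:45

Jonas in UTC: 07:00-09:15, 13:15-15:30, 16:30-17:00 (subtract 2h to convert from UTC+2).
Ulla in UTC: 07:00-10:45, 11:00-17:00 (subtract 3h to convert from UTC+3).
Farrukh in UTC: 07:45-11:30, 13:00-17:00 (subtract 2h to convert from UTC+2).
Omar in UTC: 07:00-11:45, 13:30-17:00 (subtract 5h to convert from UTC+5).
Tara in UTC: 07:45-10:30, 10:45-11:30, 12:15-13:45, 14:00-17:00 (subtract 2h to convert from UTC+2).
Hiro in UTC: 07:00-11:00, 11:30-17:00.
Jonas ∩ Ulla: 07:00-09:15, 13:15-15:30, 16:30-17:00.
Jonas ∩ Ulla ∩ Farrukh: 07:45-09:15, 13:15-15:30, 16:30-17:00.
Jonas ∩ Ulla ∩ Farrukh ∩ Omar: 07:45-09:15, 13:30-15:30, 16:30-17:00.
Jonas ∩ Ulla ∩ Farrukh ∩ Omar ∩ Tara: 07:45-09:15, 13:30-13:45, 14:00-15:30, 16:30-17:00.
Jonas ∩ Ulla ∩ Farrukh ∩ Omar ∩ Tara ∩ Hiro: 07:45-09:15, 13:30-13:45, 14:00-15:30, 16:30-17:00.
So the common availability across everyone is 07:45-09:15, 13:30-13:45, 14:00-15:30, 16:30-17:00.
The first common window of at least 75 minutes is 07:45-09:15, so the earliest start is 07:45.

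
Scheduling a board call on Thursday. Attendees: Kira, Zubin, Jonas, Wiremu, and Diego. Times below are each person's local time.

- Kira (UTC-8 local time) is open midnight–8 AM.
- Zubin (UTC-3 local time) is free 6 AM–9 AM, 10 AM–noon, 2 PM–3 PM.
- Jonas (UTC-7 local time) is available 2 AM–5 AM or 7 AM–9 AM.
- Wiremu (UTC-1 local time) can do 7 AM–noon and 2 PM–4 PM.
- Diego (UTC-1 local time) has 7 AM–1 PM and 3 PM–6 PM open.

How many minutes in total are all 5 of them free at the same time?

Kira in UTC: 08:00-16:00 (add 8h to convert from UTC-8).
Zubin in UTC: 09:00-12:00, 13:00-15:00, 17:00-18:00 (add 3h to convert from UTC-3).
Jonas in UTC: 09:00-12:00, 14:00-16:00 (add 7h to convert from UTC-7).
Wiremu in UTC: 08:00-13:00, 15:00-17:00 (add 1h to convert from UTC-1).
Diego in UTC: 08:00-14:00, 16:00-19:00 (add 1h to convert from UTC-1).
Kira ∩ Zubin: 09:00-12:00, 13:00-15:00.
Kira ∩ Zubin ∩ Jonas: 09:00-12:00, 14:00-15:00.
Kira ∩ Zubin ∩ Jonas ∩ Wiremu: 09:00-12:00.
Kira ∩ Zubin ∩ Jonas ∩ Wiremu ∩ Diego: 09:00-12:00.
That's a single block of 180 minutes.

180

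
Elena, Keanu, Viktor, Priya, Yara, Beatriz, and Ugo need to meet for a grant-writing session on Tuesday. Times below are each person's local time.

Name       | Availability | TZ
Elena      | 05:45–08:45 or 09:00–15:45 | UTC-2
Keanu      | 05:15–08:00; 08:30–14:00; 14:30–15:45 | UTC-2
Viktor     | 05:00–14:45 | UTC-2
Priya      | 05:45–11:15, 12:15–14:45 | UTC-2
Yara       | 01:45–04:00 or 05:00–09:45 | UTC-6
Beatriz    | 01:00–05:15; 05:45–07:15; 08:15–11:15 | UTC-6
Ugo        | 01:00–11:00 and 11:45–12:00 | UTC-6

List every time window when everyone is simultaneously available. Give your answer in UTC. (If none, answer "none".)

Elena in UTC: 07:45-10:45, 11:00-17:45 (add 2h to convert from UTC-2).
Keanu in UTC: 07:15-10:00, 10:30-16:00, 16:30-17:45 (add 2h to convert from UTC-2).
Viktor in UTC: 07:00-16:45 (add 2h to convert from UTC-2).
Priya in UTC: 07:45-13:15, 14:15-16:45 (add 2h to convert from UTC-2).
Yara in UTC: 07:45-10:00, 11:00-15:45 (add 6h to convert from UTC-6).
Beatriz in UTC: 07:00-11:15, 11:45-13:15, 14:15-17:15 (add 6h to convert from UTC-6).
Ugo in UTC: 07:00-17:00, 17:45-18:00 (add 6h to convert from UTC-6).
Elena ∩ Keanu: 07:45-10:00, 10:30-10:45, 11:00-16:00, 16:30-17:45.
Elena ∩ Keanu ∩ Viktor: 07:45-10:00, 10:30-10:45, 11:00-16:00, 16:30-16:45.
Elena ∩ Keanu ∩ Viktor ∩ Priya: 07:45-10:00, 10:30-10:45, 11:00-13:15, 14:15-16:00, 16:30-16:45.
Elena ∩ Keanu ∩ Viktor ∩ Priya ∩ Yara: 07:45-10:00, 11:00-13:15, 14:15-15:45.
Elena ∩ Keanu ∩ Viktor ∩ Priya ∩ Yara ∩ Beatriz: 07:45-10:00, 11:00-11:15, 11:45-13:15, 14:15-15:45.
Elena ∩ Keanu ∩ Viktor ∩ Priya ∩ Yara ∩ Beatriz ∩ Ugo: 07:45-10:00, 11:00-11:15, 11:45-13:15, 14:15-15:45.

07:45-10:00, 11:00-11:15, 11:45-13:15, 14:15-15:45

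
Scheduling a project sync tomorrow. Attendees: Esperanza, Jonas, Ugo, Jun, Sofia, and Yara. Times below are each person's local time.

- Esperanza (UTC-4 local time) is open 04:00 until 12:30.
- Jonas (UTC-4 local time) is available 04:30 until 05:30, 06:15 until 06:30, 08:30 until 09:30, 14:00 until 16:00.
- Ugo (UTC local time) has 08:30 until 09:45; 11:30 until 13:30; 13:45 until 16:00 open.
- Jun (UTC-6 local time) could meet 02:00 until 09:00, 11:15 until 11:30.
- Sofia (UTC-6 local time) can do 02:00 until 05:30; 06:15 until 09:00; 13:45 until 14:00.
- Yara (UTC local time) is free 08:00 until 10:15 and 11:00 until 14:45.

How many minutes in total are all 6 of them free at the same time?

Esperanza in UTC: 08:00-16:30 (add 4h to convert from UTC-4).
Jonas in UTC: 08:30-09:30, 10:15-10:30, 12:30-13:30, 18:00-20:00 (add 4h to convert from UTC-4).
Ugo in UTC: 08:30-09:45, 11:30-13:30, 13:45-16:00.
Jun in UTC: 08:00-15:00, 17:15-17:30 (add 6h to convert from UTC-6).
Sofia in UTC: 08:00-11:30, 12:15-15:00, 19:45-20:00 (add 6h to convert from UTC-6).
Yara in UTC: 08:00-10:15, 11:00-14:45.
Esperanza ∩ Jonas: 08:30-09:30, 10:15-10:30, 12:30-13:30.
Esperanza ∩ Jonas ∩ Ugo: 08:30-09:30, 12:30-13:30.
Esperanza ∩ Jonas ∩ Ugo ∩ Jun: 08:30-09:30, 12:30-13:30.
Esperanza ∩ Jonas ∩ Ugo ∩ Jun ∩ Sofia: 08:30-09:30, 12:30-13:30.
Esperanza ∩ Jonas ∩ Ugo ∩ Jun ∩ Sofia ∩ Yara: 08:30-09:30, 12:30-13:30.
So the common availability across everyone is 08:30-09:30, 12:30-13:30.
Summing the common windows: 60 + 60 = 120 minutes.

120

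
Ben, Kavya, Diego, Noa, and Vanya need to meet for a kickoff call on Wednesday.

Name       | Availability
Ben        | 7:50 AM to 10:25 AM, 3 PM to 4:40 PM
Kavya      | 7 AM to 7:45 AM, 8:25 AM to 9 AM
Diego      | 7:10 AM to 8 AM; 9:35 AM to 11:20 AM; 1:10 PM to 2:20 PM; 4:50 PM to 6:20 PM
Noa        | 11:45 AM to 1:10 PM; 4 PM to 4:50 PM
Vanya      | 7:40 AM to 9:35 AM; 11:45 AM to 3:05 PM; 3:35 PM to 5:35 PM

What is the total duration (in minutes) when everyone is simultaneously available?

0

Ben ∩ Kavya: 08:25-09:00.
Ben ∩ Kavya ∩ Diego: ∅.
Ben ∩ Kavya ∩ Diego ∩ Noa: ∅.
Ben ∩ Kavya ∩ Diego ∩ Noa ∩ Vanya: ∅.
There is no time when everyone is free.
There is no common window, so the total is 0 minutes.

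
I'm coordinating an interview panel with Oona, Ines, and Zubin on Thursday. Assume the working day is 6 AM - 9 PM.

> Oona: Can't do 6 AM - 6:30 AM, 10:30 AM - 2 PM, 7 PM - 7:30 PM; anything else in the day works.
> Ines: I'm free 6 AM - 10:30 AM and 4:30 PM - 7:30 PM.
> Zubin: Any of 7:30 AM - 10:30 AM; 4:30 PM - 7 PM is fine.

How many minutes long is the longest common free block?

180

Oona free: 06:30-10:30, 14:00-19:00, 19:30-21:00 (invert busy blocks within the working day).
Ines free: 06:00-10:30, 16:30-19:30.
Zubin free: 07:30-10:30, 16:30-19:00.
Oona ∩ Ines: 06:30-10:30, 16:30-19:00.
Oona ∩ Ines ∩ Zubin: 07:30-10:30, 16:30-19:00.
Those are the intersection windows.
The longest is 07:30-10:30 at 180 minutes.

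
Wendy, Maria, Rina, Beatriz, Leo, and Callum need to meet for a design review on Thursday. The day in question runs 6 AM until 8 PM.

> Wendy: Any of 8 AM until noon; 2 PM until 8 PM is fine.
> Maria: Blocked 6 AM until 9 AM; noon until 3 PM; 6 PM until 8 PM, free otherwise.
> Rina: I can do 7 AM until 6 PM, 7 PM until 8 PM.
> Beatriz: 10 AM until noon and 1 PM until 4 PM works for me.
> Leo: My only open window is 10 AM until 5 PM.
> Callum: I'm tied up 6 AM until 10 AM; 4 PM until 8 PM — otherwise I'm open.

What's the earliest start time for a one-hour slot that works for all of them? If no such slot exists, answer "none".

10:00

Wendy free: 08:00-12:00, 14:00-20:00.
Maria free: 09:00-12:00, 15:00-18:00 (invert busy blocks within the working day).
Rina free: 07:00-18:00, 19:00-20:00.
Beatriz free: 10:00-12:00, 13:00-16:00.
Leo free: 10:00-17:00.
Callum free: 10:00-16:00 (invert busy blocks within the working day).
Wendy ∩ Maria: 09:00-12:00, 15:00-18:00.
Wendy ∩ Maria ∩ Rina: 09:00-12:00, 15:00-18:00.
Wendy ∩ Maria ∩ Rina ∩ Beatriz: 10:00-12:00, 15:00-16:00.
Wendy ∩ Maria ∩ Rina ∩ Beatriz ∩ Leo: 10:00-12:00, 15:00-16:00.
Wendy ∩ Maria ∩ Rina ∩ Beatriz ∩ Leo ∩ Callum: 10:00-12:00, 15:00-16:00.
The first common window of at least 60 minutes is 10:00-12:00, so the earliest start is 10:00.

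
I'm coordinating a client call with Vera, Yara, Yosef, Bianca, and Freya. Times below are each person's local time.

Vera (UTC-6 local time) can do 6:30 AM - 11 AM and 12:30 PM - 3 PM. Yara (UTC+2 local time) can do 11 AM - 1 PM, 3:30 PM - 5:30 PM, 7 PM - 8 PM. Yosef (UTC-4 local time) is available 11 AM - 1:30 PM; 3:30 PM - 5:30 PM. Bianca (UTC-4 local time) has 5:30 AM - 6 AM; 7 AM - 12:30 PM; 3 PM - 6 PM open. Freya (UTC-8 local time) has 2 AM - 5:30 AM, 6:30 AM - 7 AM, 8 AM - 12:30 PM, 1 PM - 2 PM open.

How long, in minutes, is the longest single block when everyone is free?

Vera in UTC: 12:30-17:00, 18:30-21:00 (add 6h to convert from UTC-6).
Yara in UTC: 09:00-11:00, 13:30-15:30, 17:00-18:00 (subtract 2h to convert from UTC+2).
Yosef in UTC: 15:00-17:30, 19:30-21:30 (add 4h to convert from UTC-4).
Bianca in UTC: 09:30-10:00, 11:00-16:30, 19:00-22:00 (add 4h to convert from UTC-4).
Freya in UTC: 10:00-13:30, 14:30-15:00, 16:00-20:30, 21:00-22:00 (add 8h to convert from UTC-8).
Vera ∩ Yara: 13:30-15:30.
Vera ∩ Yara ∩ Yosef: 15:00-15:30.
Vera ∩ Yara ∩ Yosef ∩ Bianca: 15:00-15:30.
Vera ∩ Yara ∩ Yosef ∩ Bianca ∩ Freya: ∅.
There is no time when everyone is free.
No common window exists, so the longest block is 0 minutes.

0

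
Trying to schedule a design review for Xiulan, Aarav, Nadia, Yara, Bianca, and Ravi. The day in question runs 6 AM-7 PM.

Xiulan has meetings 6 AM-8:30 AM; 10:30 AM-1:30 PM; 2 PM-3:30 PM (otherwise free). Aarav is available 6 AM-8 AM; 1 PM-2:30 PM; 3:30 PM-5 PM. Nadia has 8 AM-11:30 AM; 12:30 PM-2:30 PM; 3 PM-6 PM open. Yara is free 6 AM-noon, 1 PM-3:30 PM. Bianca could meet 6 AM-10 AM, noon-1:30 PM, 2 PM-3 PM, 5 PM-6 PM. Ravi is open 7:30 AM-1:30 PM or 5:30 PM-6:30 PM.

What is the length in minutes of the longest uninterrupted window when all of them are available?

0

Xiulan free: 08:30-10:30, 13:30-14:00, 15:30-19:00 (invert busy blocks within the working day).
Aarav free: 06:00-08:00, 13:00-14:30, 15:30-17:00.
Nadia free: 08:00-11:30, 12:30-14:30, 15:00-18:00.
Yara free: 06:00-12:00, 13:00-15:30.
Bianca free: 06:00-10:00, 12:00-13:30, 14:00-15:00, 17:00-18:00.
Ravi free: 07:30-13:30, 17:30-18:30.
Xiulan ∩ Aarav: 13:30-14:00, 15:30-17:00.
Xiulan ∩ Aarav ∩ Nadia: 13:30-14:00, 15:30-17:00.
Xiulan ∩ Aarav ∩ Nadia ∩ Yara: 13:30-14:00.
Xiulan ∩ Aarav ∩ Nadia ∩ Yara ∩ Bianca: ∅.
Xiulan ∩ Aarav ∩ Nadia ∩ Yara ∩ Bianca ∩ Ravi: ∅.
There is no time when everyone is free.
No common window exists, so the longest block is 0 minutes.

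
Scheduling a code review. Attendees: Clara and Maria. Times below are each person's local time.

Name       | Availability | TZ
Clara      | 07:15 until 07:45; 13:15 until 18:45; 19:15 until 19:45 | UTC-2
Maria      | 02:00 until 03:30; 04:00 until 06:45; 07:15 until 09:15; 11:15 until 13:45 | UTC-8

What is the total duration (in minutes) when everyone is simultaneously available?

Clara in UTC: 09:15-09:45, 15:15-20:45, 21:15-21:45 (add 2h to convert from UTC-2).
Maria in UTC: 10:00-11:30, 12:00-14:45, 15:15-17:15, 19:15-21:45 (add 8h to convert from UTC-8).
Clara ∩ Maria: 15:15-17:15, 19:15-20:45, 21:15-21:45.
Those are the intersection windows.
Summing the common windows: 120 + 90 + 30 = 240 minutes.

240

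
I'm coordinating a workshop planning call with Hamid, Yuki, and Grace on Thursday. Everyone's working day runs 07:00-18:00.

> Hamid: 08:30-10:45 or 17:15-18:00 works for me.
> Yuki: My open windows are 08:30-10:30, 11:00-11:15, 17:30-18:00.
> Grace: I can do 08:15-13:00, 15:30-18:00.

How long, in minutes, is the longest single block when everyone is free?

120

Hamid ∩ Yuki: 08:30-10:30, 17:30-18:00.
Hamid ∩ Yuki ∩ Grace: 08:30-10:30, 17:30-18:00.
The longest is 08:30-10:30 at 120 minutes.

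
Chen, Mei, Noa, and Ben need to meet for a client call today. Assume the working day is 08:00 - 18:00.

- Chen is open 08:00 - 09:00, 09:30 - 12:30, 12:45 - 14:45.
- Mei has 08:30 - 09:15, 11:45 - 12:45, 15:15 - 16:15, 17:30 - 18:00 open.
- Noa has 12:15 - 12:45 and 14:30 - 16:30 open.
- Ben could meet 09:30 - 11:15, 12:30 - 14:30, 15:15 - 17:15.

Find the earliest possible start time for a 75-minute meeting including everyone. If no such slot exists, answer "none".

none

Chen ∩ Mei: 08:30-09:00, 11:45-12:30.
Chen ∩ Mei ∩ Noa: 12:15-12:30.
Chen ∩ Mei ∩ Noa ∩ Ben: ∅.
There is no time when everyone is free.
No common window is at least 75 minutes long.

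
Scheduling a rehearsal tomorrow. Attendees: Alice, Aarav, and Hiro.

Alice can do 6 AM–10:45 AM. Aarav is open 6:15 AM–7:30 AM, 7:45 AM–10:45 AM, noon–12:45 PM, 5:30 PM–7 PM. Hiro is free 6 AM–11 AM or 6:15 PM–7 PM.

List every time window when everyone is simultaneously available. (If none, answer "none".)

Alice ∩ Aarav: 06:15-07:30, 07:45-10:45.
Alice ∩ Aarav ∩ Hiro: 06:15-07:30, 07:45-10:45.

06:15-07:30, 07:45-10:45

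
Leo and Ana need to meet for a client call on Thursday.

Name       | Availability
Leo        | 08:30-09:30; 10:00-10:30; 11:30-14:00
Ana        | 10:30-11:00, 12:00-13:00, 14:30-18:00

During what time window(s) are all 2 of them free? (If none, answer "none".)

Leo ∩ Ana: 12:00-13:00.
Those are the intersection windows.

12:00-13:00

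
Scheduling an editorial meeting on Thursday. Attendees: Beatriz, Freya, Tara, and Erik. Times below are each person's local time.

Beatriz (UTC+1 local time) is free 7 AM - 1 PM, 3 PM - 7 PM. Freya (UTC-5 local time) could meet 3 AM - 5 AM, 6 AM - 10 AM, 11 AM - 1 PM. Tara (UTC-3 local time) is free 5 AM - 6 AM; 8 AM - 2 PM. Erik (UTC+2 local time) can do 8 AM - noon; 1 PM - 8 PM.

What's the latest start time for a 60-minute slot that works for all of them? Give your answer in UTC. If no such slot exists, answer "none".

16:00

Beatriz in UTC: 06:00-12:00, 14:00-18:00 (subtract 1h to convert from UTC+1).
Freya in UTC: 08:00-10:00, 11:00-15:00, 16:00-18:00 (add 5h to convert from UTC-5).
Tara in UTC: 08:00-09:00, 11:00-17:00 (add 3h to convert from UTC-3).
Erik in UTC: 06:00-10:00, 11:00-18:00 (subtract 2h to convert from UTC+2).
Beatriz ∩ Freya: 08:00-10:00, 11:00-12:00, 14:00-15:00, 16:00-18:00.
Beatriz ∩ Freya ∩ Tara: 08:00-09:00, 11:00-12:00, 14:00-15:00, 16:00-17:00.
Beatriz ∩ Freya ∩ Tara ∩ Erik: 08:00-09:00, 11:00-12:00, 14:00-15:00, 16:00-17:00.
The last common window of at least 60 minutes is 16:00-17:00; a 60-minute meeting can start as late as 16:00 and still end by 17:00.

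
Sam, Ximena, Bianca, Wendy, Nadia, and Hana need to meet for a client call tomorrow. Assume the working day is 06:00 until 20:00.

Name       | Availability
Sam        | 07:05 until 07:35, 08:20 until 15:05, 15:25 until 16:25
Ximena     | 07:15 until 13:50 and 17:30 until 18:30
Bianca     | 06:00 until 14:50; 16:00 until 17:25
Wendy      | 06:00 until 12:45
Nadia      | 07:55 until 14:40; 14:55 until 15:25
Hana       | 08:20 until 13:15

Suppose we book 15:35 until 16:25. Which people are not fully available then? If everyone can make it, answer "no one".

Sam: free for 15:35-16:25. Ximena: not fully free for 15:35-16:25. Bianca: not fully free for 15:35-16:25. Wendy: not fully free for 15:35-16:25. Nadia: not fully free for 15:35-16:25. Hana: not fully free for 15:35-16:25.

Bianca, Hana, Nadia, Wendy, Ximena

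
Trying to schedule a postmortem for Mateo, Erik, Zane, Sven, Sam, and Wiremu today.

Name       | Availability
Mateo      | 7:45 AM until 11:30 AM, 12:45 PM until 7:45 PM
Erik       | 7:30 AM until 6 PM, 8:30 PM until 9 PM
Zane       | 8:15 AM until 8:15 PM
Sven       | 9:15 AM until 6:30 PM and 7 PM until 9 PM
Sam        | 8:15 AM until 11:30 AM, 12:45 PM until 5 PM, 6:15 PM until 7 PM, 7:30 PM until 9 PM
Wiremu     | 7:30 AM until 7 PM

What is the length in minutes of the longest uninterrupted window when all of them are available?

255

Mateo ∩ Erik: 07:45-11:30, 12:45-18:00.
Mateo ∩ Erik ∩ Zane: 08:15-11:30, 12:45-18:00.
Mateo ∩ Erik ∩ Zane ∩ Sven: 09:15-11:30, 12:45-18:00.
Mateo ∩ Erik ∩ Zane ∩ Sven ∩ Sam: 09:15-11:30, 12:45-17:00.
Mateo ∩ Erik ∩ Zane ∩ Sven ∩ Sam ∩ Wiremu: 09:15-11:30, 12:45-17:00.
So the common availability across everyone is 09:15-11:30, 12:45-17:00.
The longest is 12:45-17:00 at 255 minutes.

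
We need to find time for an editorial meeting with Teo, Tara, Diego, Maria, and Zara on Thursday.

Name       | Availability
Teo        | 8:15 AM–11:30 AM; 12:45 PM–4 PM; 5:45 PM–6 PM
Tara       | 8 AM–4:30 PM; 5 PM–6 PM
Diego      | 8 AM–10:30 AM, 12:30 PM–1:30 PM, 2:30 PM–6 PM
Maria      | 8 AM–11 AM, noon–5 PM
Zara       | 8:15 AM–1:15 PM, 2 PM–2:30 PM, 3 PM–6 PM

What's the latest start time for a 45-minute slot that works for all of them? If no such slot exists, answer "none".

15:15

Teo ∩ Tara: 08:15-11:30, 12:45-16:00, 17:45-18:00.
Teo ∩ Tara ∩ Diego: 08:15-10:30, 12:45-13:30, 14:30-16:00, 17:45-18:00.
Teo ∩ Tara ∩ Diego ∩ Maria: 08:15-10:30, 12:45-13:30, 14:30-16:00.
Teo ∩ Tara ∩ Diego ∩ Maria ∩ Zara: 08:15-10:30, 12:45-13:15, 15:00-16:00.
The last common window of at least 45 minutes is 15:00-16:00; a 45-minute meeting can start as late as 15:15 and still end by 16:00.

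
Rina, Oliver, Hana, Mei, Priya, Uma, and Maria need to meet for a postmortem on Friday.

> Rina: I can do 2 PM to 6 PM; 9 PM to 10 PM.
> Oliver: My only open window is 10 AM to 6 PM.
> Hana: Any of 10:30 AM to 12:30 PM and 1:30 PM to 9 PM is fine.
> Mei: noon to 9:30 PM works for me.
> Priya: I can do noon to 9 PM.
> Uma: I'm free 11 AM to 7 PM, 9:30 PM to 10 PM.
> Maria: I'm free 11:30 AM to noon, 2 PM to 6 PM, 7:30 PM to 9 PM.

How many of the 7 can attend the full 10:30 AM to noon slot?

Oliver and Hana can make the full 10:30-12:00 slot — that's 2.

2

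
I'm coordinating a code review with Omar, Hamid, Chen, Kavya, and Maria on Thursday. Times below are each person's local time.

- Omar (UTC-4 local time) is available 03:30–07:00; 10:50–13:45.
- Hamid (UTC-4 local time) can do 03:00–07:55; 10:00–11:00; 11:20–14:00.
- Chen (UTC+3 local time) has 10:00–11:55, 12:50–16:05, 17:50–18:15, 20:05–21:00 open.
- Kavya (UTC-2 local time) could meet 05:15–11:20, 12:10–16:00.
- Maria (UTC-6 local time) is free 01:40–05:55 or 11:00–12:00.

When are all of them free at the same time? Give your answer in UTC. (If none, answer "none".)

Omar in UTC: 07:30-11:00, 14:50-17:45 (add 4h to convert from UTC-4).
Hamid in UTC: 07:00-11:55, 14:00-15:00, 15:20-18:00 (add 4h to convert from UTC-4).
Chen in UTC: 07:00-08:55, 09:50-13:05, 14:50-15:15, 17:05-18:00 (subtract 3h to convert from UTC+3).
Kavya in UTC: 07:15-13:20, 14:10-18:00 (add 2h to convert from UTC-2).
Maria in UTC: 07:40-11:55, 17:00-18:00 (add 6h to convert from UTC-6).
Omar ∩ Hamid: 07:30-11:00, 14:50-15:00, 15:20-17:45.
Omar ∩ Hamid ∩ Chen: 07:30-08:55, 09:50-11:00, 14:50-15:00, 17:05-17:45.
Omar ∩ Hamid ∩ Chen ∩ Kavya: 07:30-08:55, 09:50-11:00, 14:50-15:00, 17:05-17:45.
Omar ∩ Hamid ∩ Chen ∩ Kavya ∩ Maria: 07:40-08:55, 09:50-11:00, 17:05-17:45.

07:40-08:55, 09:50-11:00, 17:05-17:45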